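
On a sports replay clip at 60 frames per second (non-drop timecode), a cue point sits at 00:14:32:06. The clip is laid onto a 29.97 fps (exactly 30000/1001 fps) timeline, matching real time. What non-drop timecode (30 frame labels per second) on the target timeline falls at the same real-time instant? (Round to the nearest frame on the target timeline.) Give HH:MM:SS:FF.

Source frame index: (0×3600 + 14×60 + 32) × 60 + 6 = 52326.
Real time: 52326 / (60) = 8721/10 s.
Target frame: (8721/10) × (30000/1001) = 26163000/1001 ≈ 26136.863 → 26137.
At 30 labels/s: frame 26137 → 00:14:31:07.

00:14:31:07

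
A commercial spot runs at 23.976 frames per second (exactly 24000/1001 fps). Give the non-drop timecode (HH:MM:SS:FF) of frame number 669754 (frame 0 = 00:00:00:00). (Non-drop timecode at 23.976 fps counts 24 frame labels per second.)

669754 ÷ 24 = 27906 full seconds, remainder 10 frames.
27906 s = 7 h 45 min 6 s.
Timecode: 07:45:06:10.

07:45:06:10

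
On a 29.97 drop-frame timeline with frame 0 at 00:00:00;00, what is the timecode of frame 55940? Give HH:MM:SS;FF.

00:31:06;16

Ten DF minutes hold 17982 frames, so frame 55940 lies in block 3 (frames 53946–71927) with 1994 frames into that block.
The block's first minute is 1800 frames and the rest 1798 each; 1994 frames reaches minute 1, so 3 × 18 + 1 × 2 = 56 labels have been skipped so far.
Adding those back, label number 55940 + 56 = 55996 at 30 labels/s is 1866 s + 16 f = 0 h 31 min 6 s frame 16, i.e. 00:31:06;16.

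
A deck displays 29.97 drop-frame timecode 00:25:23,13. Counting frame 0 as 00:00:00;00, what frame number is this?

Complete 10-minute blocks: 2, each 17982 frames → 35964.
Remaining 5 whole minutes in the current block: 1800 + 4 × 1798 = 8992 frames.
Within the current minute: 23 × 30 + 13 − 2 = 701 (labels ;00/;01 skipped at this minute). Total = 35964 + 8992 + 701 = 45657.

45657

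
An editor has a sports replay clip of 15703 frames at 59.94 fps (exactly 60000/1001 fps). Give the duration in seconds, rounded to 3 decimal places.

261.978 seconds

Running time = 15703 × 1001/60000 = 15718703/60000 s ≈ 261.978 s.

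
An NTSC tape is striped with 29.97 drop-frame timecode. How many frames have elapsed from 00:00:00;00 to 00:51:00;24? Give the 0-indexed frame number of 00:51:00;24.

91732

Complete 10-minute blocks: 5, each 17982 frames → 89910.
Remaining 1 whole minute in the current block: 1800 + 0 × 1798 = 1800 frames.
Within the current minute: 0 × 30 + 24 − 2 = 22 (labels ;00/;01 skipped at this minute). Total = 89910 + 1800 + 22 = 91732.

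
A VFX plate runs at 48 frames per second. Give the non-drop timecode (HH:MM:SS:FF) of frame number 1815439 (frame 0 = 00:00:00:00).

10:30:21:31

1815439 ÷ 48 = 37821 full seconds, remainder 31 frames.
37821 s = 10 h 30 min 21 s.
Timecode: 10:30:21:31.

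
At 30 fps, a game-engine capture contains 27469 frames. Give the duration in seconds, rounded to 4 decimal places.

Running time = 27469 × 1/30 = 27469/30 s ≈ 915.6333 s.

915.6333 seconds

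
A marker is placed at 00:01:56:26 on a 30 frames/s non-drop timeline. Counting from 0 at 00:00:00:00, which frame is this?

frame 3506

Total seconds to the label: (0 × 3600 + 1 × 60 + 56) = 116.
Frame index = 116 × 30 + 26 = 3506.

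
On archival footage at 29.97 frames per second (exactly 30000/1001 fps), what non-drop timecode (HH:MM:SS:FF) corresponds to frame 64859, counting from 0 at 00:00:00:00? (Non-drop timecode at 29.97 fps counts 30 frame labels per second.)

64859 ÷ 30 = 2161 full seconds, remainder 29 frames.
2161 s = 0 h 36 min 1 s.
Timecode: 00:36:01:29.

00:36:01:29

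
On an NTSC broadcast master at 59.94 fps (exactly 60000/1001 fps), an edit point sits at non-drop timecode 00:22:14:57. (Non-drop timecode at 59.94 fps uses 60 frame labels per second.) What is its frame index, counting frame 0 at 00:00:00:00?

frame 80097

Total seconds to the label: (0 × 3600 + 22 × 60 + 14) = 1334.
Frame index = 1334 × 60 + 57 = 80097.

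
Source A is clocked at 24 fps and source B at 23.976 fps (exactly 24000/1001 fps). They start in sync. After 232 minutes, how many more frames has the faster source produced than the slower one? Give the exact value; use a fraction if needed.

334080/1001 frames

232 min = 13920 s.
A emits 24 × 13920 = 334080 frames; B emits 24000/1001 × 13920 = 334080000/1001.
Difference = 334080/1001 frames (≈ 333.7463); B is behind A.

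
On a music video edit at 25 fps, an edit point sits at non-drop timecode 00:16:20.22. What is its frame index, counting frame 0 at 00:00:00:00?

Total seconds to the label: (0 × 3600 + 16 × 60 + 20) = 980.
Frame index = 980 × 25 + 22 = 24522.

frame 24522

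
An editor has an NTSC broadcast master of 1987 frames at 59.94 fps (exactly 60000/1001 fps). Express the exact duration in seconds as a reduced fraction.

Running time = 1987 ÷ (60000/1001) = 1987 × 1001/60000 = 1988987/60000 s.

1988987/60000 seconds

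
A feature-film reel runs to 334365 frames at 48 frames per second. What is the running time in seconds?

6965.9375 seconds

Running time = 334365 / (48) = 6965.9375 s.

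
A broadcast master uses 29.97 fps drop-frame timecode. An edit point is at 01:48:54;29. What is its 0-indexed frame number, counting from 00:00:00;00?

Complete 10-minute blocks: 10, each 17982 frames → 179820.
Remaining 8 whole minutes in the current block: 1800 + 7 × 1798 = 14386 frames.
Within the current minute: 54 × 30 + 29 − 2 = 1647 (labels ;00/;01 skipped at this minute). Total = 179820 + 14386 + 1647 = 195853.

195853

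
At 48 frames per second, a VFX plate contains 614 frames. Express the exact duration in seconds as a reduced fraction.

307/24 seconds

Running time = 614 ÷ (48) = 614 × 1/48 = 307/24 s.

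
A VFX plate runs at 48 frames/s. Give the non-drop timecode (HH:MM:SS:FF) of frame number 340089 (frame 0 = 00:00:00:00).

01:58:05:09

340089 ÷ 48 = 7085 full seconds, remainder 9 frames.
7085 s = 1 h 58 min 5 s.
Timecode: 01:58:05:09.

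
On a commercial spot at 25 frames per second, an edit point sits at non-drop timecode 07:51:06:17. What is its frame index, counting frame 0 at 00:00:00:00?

Total seconds to the label: (7 × 3600 + 51 × 60 + 6) = 28266.
Frame index = 28266 × 25 + 17 = 706667.

frame 706667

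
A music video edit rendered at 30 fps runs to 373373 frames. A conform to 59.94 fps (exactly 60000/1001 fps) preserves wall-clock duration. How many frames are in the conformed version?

Target frames = source frames × (target rate / source rate) = 373373 × (60000/1001)/(30) = 373373 × 2000/1001 = 746000.

746000 frames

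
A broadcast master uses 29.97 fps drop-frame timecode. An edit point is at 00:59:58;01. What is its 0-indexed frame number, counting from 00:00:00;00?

107833

As if non-drop at 30 labels/s: (0 × 3600 + 59 × 60 + 58) × 30 + 1 = 107941.
Minute boundaries passed: 59; those not divisible by 10: 59 − 5 = 54; dropped labels = 2 × 54 = 108.
Actual frame index = 107941 − 108 = 107833.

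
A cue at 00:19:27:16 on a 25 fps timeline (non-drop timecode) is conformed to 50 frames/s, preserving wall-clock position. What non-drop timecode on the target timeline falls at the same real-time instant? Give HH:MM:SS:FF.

00:19:27:32

Source frame index: (0×3600 + 19×60 + 27) × 25 + 16 = 29191.
Real time: 29191 / (25) = 29191/25 s.
Target frame: (29191/25) × (50) = 58382.
At 50 labels/s: frame 58382 → 00:19:27:32.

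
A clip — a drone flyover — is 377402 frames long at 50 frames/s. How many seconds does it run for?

7548.04 seconds

Running time = 377402 / (50) = 7548.04 s.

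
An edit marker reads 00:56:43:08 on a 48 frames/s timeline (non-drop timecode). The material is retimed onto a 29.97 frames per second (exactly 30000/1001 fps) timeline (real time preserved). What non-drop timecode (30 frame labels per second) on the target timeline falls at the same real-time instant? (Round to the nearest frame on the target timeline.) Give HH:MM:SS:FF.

00:56:39:23

Source frame index: (0×3600 + 56×60 + 43) × 48 + 8 = 163352.
Real time: 163352 / (48) = 20419/6 s.
Target frame: (20419/6) × (30000/1001) = 14585000/143 ≈ 101993.007 → 101993.
At 30 labels/s: frame 101993 → 00:56:39:23.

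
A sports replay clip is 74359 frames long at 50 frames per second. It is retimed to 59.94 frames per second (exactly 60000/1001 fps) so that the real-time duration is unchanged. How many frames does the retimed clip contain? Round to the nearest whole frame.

Frames at target rate = 74359 × (60000/1001) / (50) = 89230800/1001 ≈ 89141.658.
Nearest whole frame: 89142.

89142 frames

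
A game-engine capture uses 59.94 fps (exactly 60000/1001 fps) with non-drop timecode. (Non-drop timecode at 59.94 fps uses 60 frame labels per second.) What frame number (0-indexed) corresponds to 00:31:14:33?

112473

Total seconds to the label: (0 × 3600 + 31 × 60 + 14) = 1874.
Frame index = 1874 × 60 + 33 = 112473.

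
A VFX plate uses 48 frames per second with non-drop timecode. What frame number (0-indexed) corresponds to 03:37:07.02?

Total seconds to the label: (3 × 3600 + 37 × 60 + 7) = 13027.
Frame index = 13027 × 48 + 2 = 625298.

frame 625298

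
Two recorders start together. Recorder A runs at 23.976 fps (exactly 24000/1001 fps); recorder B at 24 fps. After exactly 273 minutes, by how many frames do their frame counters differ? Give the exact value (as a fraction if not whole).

4320/11 frames

273 min = 16380 s.
A emits 24000/1001 × 16380 = 4320000/11 frames; B emits 24 × 16380 = 393120.
Difference = 4320/11 frames (≈ 392.7273); B is ahead of A.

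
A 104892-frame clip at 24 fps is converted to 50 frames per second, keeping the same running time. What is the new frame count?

218525 frames

Target frames = source frames × (target rate / source rate) = 104892 × (50)/(24) = 104892 × 25/12 = 218525.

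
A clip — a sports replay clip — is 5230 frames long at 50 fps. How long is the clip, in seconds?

104.6 seconds

Running time = 5230 / (50) = 104.6 s.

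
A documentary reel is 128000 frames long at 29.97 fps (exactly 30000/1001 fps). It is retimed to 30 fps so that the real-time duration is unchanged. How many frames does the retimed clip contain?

Target frames = source frames × (target rate / source rate) = 128000 × (30)/(30000/1001) = 128000 × 1001/1000 = 128128.

128128 frames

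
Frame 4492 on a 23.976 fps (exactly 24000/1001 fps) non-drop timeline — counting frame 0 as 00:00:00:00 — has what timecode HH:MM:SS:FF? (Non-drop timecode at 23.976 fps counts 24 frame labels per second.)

00:03:07:04

4492 ÷ 24 = 187 full seconds, remainder 4 frames.
187 s = 0 h 3 min 7 s.
Timecode: 00:03:07:04.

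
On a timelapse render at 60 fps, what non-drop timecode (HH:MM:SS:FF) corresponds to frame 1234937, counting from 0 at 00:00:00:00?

05:43:02:17

1234937 ÷ 60 = 20582 full seconds, remainder 17 frames.
20582 s = 5 h 43 min 2 s.
Timecode: 05:43:02:17.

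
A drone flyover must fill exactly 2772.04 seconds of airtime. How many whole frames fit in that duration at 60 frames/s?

Frames = 2772.04 × 60 = 831612/5 ≈ 166322.4000.
Complete frames: 166322.

166322 frames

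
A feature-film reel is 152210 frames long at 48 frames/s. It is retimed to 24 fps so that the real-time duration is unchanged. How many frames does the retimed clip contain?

Target frames = source frames × (target rate / source rate) = 152210 × (24)/(48) = 152210 × 1/2 = 76105.

76105 frames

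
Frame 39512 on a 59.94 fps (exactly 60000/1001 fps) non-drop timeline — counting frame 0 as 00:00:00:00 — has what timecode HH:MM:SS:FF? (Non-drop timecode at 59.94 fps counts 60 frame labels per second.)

39512 ÷ 60 = 658 full seconds, remainder 32 frames.
658 s = 0 h 10 min 58 s.
Timecode: 00:10:58:32.

00:10:58:32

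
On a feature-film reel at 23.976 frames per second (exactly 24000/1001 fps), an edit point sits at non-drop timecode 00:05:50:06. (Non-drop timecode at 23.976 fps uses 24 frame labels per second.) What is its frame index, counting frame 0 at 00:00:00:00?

Total seconds to the label: (0 × 3600 + 5 × 60 + 50) = 350.
Frame index = 350 × 24 + 6 = 8406.

8406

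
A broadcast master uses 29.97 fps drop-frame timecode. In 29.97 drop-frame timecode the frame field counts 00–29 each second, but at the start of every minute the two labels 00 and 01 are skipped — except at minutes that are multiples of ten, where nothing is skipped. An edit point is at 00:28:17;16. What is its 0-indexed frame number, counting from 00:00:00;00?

As if non-drop at 30 labels/s: (0 × 3600 + 28 × 60 + 17) × 30 + 16 = 50926.
Minute boundaries passed: 28; those not divisible by 10: 28 − 2 = 26; dropped labels = 2 × 26 = 52.
Actual frame index = 50926 − 52 = 50874.

50874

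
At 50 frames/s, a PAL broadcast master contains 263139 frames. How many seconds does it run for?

5262.78 seconds

Running time = 263139 / (50) = 5262.78 s.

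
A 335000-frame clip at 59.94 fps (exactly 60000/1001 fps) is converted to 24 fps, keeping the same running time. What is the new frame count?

134134 frames

Target frames = source frames × (target rate / source rate) = 335000 × (24)/(60000/1001) = 335000 × 1001/2500 = 134134.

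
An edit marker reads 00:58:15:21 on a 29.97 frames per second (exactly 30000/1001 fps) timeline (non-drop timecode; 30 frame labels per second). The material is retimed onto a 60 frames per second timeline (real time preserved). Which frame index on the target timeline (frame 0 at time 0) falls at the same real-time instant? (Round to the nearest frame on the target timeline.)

Source frame index: (0×3600 + 58×60 + 15) × 30 + 21 = 104871.
Real time: 104871 / (30000/1001) = 34991957/10000 s.
Target frame: (34991957/10000) × (60) = 104975871/500 ≈ 209951.742 → 209952.

frame 209952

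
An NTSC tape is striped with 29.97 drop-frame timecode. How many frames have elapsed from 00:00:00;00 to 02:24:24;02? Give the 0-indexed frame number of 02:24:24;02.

259662

As if non-drop at 30 labels/s: (2 × 3600 + 24 × 60 + 24) × 30 + 2 = 259922.
Minute boundaries passed: 144; those not divisible by 10: 144 − 14 = 130; dropped labels = 2 × 130 = 260.
Actual frame index = 259922 − 260 = 259662.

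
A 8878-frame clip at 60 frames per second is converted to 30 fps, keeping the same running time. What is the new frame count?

4439 frames

Target frames = source frames × (target rate / source rate) = 8878 × (30)/(60) = 8878 × 1/2 = 4439.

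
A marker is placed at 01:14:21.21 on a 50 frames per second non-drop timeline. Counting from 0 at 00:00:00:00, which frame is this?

Total seconds to the label: (1 × 3600 + 14 × 60 + 21) = 4461.
Frame index = 4461 × 50 + 21 = 223071.

223071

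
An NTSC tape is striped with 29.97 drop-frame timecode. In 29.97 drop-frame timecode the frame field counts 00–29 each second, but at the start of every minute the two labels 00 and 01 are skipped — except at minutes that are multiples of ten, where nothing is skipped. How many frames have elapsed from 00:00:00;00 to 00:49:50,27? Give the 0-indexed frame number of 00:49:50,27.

As if non-drop at 30 labels/s: (0 × 3600 + 49 × 60 + 50) × 30 + 27 = 89727.
Minute boundaries passed: 49; those not divisible by 10: 49 − 4 = 45; dropped labels = 2 × 45 = 90.
Actual frame index = 89727 − 90 = 89637.

89637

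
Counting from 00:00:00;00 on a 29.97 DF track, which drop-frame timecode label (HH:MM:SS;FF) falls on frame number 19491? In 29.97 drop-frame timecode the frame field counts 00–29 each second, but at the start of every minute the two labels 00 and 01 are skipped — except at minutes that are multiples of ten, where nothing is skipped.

Each 10-minute DF block holds 10 × 60 × 30 − 9 × 2 = 17982 frames. 19491 ÷ 17982 → 1 full block, remainder 1509.
Within the partial block the first minute is 1800 frames and each further minute 1798, so 0 further minute boundaries passed. Total skipped labels = 18 × 1 + 2 × 0 = 18.
Non-drop label index = 19491 + 18 = 19509; at 30 labels/s that is 00:10:50:09, i.e. DF 00:10:50;09.

00:10:50;09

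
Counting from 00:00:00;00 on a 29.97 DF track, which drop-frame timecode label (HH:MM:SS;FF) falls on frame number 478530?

04:26:07;00

Each 10-minute DF block holds 10 × 60 × 30 − 9 × 2 = 17982 frames. 478530 ÷ 17982 → 26 full blocks, remainder 10998.
Within the partial block the first minute is 1800 frames and each further minute 1798, so 6 further minute boundaries passed. Total skipped labels = 18 × 26 + 2 × 6 = 480.
Non-drop label index = 478530 + 480 = 479010; at 30 labels/s that is 04:26:07:00, i.e. DF 04:26:07;00.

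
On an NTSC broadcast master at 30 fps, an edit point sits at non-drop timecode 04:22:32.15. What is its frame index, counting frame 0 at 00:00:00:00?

frame 472575

Total seconds to the label: (4 × 3600 + 22 × 60 + 32) = 15752.
Frame index = 15752 × 30 + 15 = 472575.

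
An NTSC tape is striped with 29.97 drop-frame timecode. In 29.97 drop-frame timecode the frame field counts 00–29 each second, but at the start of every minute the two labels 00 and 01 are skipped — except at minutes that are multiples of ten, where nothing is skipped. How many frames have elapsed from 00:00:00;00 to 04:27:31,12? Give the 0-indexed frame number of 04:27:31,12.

Complete 10-minute blocks: 26, each 17982 frames → 467532.
Remaining 7 whole minutes in the current block: 1800 + 6 × 1798 = 12588 frames.
Within the current minute: 31 × 30 + 12 − 2 = 940 (labels ;00/;01 skipped at this minute). Total = 467532 + 12588 + 940 = 481060.

481060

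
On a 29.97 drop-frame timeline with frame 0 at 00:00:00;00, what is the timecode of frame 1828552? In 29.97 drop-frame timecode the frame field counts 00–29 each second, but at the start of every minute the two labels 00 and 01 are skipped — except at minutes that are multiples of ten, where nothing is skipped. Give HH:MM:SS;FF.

16:56:52;22

Ten DF minutes hold 17982 frames, so frame 1828552 lies in block 101 (frames 1816182–1834163) with 12370 frames into that block.
The block's first minute is 1800 frames and the rest 1798 each; 12370 frames reaches minute 6, so 101 × 18 + 6 × 2 = 1830 labels have been skipped so far.
Adding those back, label number 1828552 + 1830 = 1830382 at 30 labels/s is 61012 s + 22 f = 16 h 56 min 52 s frame 22, i.e. 16:56:52;22.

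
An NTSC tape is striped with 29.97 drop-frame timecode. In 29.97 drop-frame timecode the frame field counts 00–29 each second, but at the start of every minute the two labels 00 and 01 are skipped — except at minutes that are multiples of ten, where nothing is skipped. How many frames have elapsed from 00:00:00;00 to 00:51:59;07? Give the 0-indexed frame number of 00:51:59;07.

Complete 10-minute blocks: 5, each 17982 frames → 89910.
Remaining 1 whole minute in the current block: 1800 + 0 × 1798 = 1800 frames.
Within the current minute: 59 × 30 + 7 − 2 = 1775 (labels ;00/;01 skipped at this minute). Total = 89910 + 1800 + 1775 = 93485.

93485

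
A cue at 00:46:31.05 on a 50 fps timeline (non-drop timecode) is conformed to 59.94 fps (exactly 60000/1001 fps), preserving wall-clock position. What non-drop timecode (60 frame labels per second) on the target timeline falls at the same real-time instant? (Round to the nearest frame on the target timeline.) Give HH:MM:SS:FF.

00:46:28:19

Source frame index: (0×3600 + 46×60 + 31) × 50 + 5 = 139555.
Real time: 139555 / (50) = 27911/10 s.
Target frame: (27911/10) × (60000/1001) = 12882000/77 ≈ 167298.701 → 167299.
At 60 labels/s: frame 167299 → 00:46:28:19.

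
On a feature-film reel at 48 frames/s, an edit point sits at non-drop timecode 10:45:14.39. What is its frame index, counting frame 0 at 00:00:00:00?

Total seconds to the label: (10 × 3600 + 45 × 60 + 14) = 38714.
Frame index = 38714 × 48 + 39 = 1858311.

1858311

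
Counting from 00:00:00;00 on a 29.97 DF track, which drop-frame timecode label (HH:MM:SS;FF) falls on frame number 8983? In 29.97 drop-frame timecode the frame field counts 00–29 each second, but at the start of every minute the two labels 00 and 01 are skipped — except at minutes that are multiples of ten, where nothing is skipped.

Each 10-minute DF block holds 10 × 60 × 30 − 9 × 2 = 17982 frames. 8983 ÷ 17982 → 0 full blocks, remainder 8983.
Within the partial block the first minute is 1800 frames and each further minute 1798, so 4 further minute boundaries passed. Total skipped labels = 18 × 0 + 2 × 4 = 8.
Non-drop label index = 8983 + 8 = 8991; at 30 labels/s that is 00:04:59:21, i.e. DF 00:04:59;21.

00:04:59;21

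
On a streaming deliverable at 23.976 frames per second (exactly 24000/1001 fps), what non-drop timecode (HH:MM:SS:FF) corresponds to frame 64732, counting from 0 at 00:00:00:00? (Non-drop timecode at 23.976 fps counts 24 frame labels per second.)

64732 ÷ 24 = 2697 full seconds, remainder 4 frames.
2697 s = 0 h 44 min 57 s.
Timecode: 00:44:57:04.

00:44:57:04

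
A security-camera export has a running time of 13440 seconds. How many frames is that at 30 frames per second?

403200 frames

Frames = 13440 × 30 = 403200.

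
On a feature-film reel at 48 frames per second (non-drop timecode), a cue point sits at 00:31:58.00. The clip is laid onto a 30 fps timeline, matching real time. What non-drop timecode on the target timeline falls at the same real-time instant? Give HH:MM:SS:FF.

00:31:58:00

Source frame index: (0×3600 + 31×60 + 58) × 48 + 0 = 92064.
Real time: 92064 / (48) = 1918 s.
Target frame: (1918) × (30) = 57540.
At 30 labels/s: frame 57540 → 00:31:58:00.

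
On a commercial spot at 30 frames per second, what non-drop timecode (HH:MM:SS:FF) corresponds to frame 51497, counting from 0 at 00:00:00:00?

51497 ÷ 30 = 1716 full seconds, remainder 17 frames.
1716 s = 0 h 28 min 36 s.
Timecode: 00:28:36:17.

00:28:36:17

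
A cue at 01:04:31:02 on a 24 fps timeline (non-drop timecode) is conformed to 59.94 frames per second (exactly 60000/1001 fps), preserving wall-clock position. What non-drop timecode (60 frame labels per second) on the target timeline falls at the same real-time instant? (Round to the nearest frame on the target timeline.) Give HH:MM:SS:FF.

01:04:27:13

Source frame index: (1×3600 + 4×60 + 31) × 24 + 2 = 92906.
Real time: 92906 / (24) = 46453/12 s.
Target frame: (46453/12) × (60000/1001) = 21115000/91 ≈ 232032.967 → 232033.
At 60 labels/s: frame 232033 → 01:04:27:13.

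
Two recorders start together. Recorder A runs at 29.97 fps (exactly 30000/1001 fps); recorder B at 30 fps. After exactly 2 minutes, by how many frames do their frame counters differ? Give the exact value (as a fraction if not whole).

3600/1001 frames

2 min = 120 s.
A emits 30000/1001 × 120 = 3600000/1001 frames; B emits 30 × 120 = 3600.
Difference = 3600/1001 frames (≈ 3.5964); B is ahead of A.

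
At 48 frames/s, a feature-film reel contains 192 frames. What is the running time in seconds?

Running time = 192 / (48) = 4 s.

4 seconds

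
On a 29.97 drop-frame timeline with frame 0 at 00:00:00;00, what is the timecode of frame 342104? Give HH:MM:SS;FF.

Each 10-minute DF block holds 10 × 60 × 30 − 9 × 2 = 17982 frames. 342104 ÷ 17982 → 19 full blocks, remainder 446.
Within the partial block the first minute is 1800 frames and each further minute 1798, so 0 further minute boundaries passed. Total skipped labels = 18 × 19 + 2 × 0 = 342.
Non-drop label index = 342104 + 342 = 342446; at 30 labels/s that is 03:10:14:26, i.e. DF 03:10:14;26.

03:10:14;26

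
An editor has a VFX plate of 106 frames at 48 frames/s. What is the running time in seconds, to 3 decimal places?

2.208 seconds

Running time = 106 × 1/48 = 53/24 s ≈ 2.208 s.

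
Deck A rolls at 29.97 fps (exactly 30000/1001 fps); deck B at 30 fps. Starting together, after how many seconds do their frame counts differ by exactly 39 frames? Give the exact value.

1301.3 seconds

The gap grows by |30 − 30000/1001| = 30/1001 frames per second.
Time for a 39-frame gap: 39 ÷ (30/1001) = 1301.3 s.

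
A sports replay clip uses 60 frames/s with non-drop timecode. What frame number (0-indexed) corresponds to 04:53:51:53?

frame 1057913

Total seconds to the label: (4 × 3600 + 53 × 60 + 51) = 17631.
Frame index = 17631 × 60 + 53 = 1057913.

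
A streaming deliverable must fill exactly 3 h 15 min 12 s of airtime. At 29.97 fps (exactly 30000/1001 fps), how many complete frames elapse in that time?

3 h 15 min 12 s = 11712 s.
Frames = 11712 × 30000/1001 = 351360000/1001 ≈ 351008.9910.
Complete frames: 351008.

351008 frames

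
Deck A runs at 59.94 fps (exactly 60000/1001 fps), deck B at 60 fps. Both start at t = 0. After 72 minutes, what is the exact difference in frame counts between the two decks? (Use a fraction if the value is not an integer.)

259200/1001 frames

72 min = 4320 s.
A emits 60000/1001 × 4320 = 259200000/1001 frames; B emits 60 × 4320 = 259200.
Difference = 259200/1001 frames (≈ 258.9411); B is ahead of A.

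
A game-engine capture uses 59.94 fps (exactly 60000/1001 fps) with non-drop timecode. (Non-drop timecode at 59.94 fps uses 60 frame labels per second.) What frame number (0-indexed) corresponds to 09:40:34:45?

Total seconds to the label: (9 × 3600 + 40 × 60 + 34) = 34834.
Frame index = 34834 × 60 + 45 = 2090085.

2090085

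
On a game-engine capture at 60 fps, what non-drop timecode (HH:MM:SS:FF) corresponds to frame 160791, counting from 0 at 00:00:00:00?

00:44:39:51

160791 ÷ 60 = 2679 full seconds, remainder 51 frames.
2679 s = 0 h 44 min 39 s.
Timecode: 00:44:39:51.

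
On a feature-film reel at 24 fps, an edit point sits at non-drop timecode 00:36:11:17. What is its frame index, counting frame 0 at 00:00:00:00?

52121

Total seconds to the label: (0 × 3600 + 36 × 60 + 11) = 2171.
Frame index = 2171 × 24 + 17 = 52121.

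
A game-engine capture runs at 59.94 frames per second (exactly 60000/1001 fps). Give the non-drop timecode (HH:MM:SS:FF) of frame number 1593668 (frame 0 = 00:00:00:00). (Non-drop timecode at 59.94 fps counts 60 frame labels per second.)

1593668 ÷ 60 = 26561 full seconds, remainder 8 frames.
26561 s = 7 h 22 min 41 s.
Timecode: 07:22:41:08.

07:22:41:08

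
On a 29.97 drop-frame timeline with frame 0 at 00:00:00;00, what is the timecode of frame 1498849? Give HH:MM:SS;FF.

Ten DF minutes hold 17982 frames, so frame 1498849 lies in block 83 (frames 1492506–1510487) with 6343 frames into that block.
The block's first minute is 1800 frames and the rest 1798 each; 6343 frames reaches minute 3, so 83 × 18 + 3 × 2 = 1500 labels have been skipped so far.
Adding those back, label number 1498849 + 1500 = 1500349 at 30 labels/s is 50011 s + 19 f = 13 h 53 min 31 s frame 19, i.e. 13:53:31;19.

13:53:31;19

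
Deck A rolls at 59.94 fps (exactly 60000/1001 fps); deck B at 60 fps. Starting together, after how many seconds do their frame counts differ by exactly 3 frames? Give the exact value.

50.05 seconds

The gap grows by |60 − 60000/1001| = 60/1001 frames per second.
Time for a 3-frame gap: 3 ÷ (60/1001) = 50.05 s.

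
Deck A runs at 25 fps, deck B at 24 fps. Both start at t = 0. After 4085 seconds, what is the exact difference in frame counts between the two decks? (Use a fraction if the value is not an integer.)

4085 frames

A emits 25 × 4085 = 102125 frames; B emits 24 × 4085 = 98040.
Difference = 4085 frames; B is behind A.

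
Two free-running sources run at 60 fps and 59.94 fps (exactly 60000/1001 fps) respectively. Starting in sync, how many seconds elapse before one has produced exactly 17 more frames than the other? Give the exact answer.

The gap grows by |60000/1001 − 60| = 60/1001 frames per second.
Time for a 17-frame gap: 17 ÷ (60/1001) = 17017/60 s.

17017/60 seconds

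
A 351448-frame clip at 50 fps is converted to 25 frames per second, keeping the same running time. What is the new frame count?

175724 frames

Target frames = source frames × (target rate / source rate) = 351448 × (25)/(50) = 351448 × 1/2 = 175724.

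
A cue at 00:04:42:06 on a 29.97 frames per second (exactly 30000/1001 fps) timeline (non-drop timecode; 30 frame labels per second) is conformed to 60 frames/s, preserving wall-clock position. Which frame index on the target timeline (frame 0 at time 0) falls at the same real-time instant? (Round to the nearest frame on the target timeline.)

Source frame index: (0×3600 + 4×60 + 42) × 30 + 6 = 8466.
Real time: 8466 / (30000/1001) = 1412411/5000 s.
Target frame: (1412411/5000) × (60) = 4237233/250 ≈ 16948.932 → 16949.

frame 16949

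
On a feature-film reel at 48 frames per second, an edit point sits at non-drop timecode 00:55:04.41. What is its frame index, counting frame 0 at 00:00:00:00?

Total seconds to the label: (0 × 3600 + 55 × 60 + 4) = 3304.
Frame index = 3304 × 48 + 41 = 158633.

frame 158633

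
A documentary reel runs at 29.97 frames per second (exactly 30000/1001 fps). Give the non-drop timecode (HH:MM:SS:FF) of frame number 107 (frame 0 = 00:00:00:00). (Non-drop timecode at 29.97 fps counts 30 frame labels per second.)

107 ÷ 30 = 3 full seconds, remainder 17 frames.
3 s = 0 h 0 min 3 s.
Timecode: 00:00:03:17.

00:00:03:17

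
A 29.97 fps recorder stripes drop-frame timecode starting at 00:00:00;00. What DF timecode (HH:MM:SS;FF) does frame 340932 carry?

03:09:35;24

Each 10-minute DF block holds 10 × 60 × 30 − 9 × 2 = 17982 frames. 340932 ÷ 17982 → 18 full blocks, remainder 17256.
Within the partial block the first minute is 1800 frames and each further minute 1798, so 9 further minute boundaries passed. Total skipped labels = 18 × 18 + 2 × 9 = 342.
Non-drop label index = 340932 + 342 = 341274; at 30 labels/s that is 03:09:35:24, i.e. DF 03:09:35;24.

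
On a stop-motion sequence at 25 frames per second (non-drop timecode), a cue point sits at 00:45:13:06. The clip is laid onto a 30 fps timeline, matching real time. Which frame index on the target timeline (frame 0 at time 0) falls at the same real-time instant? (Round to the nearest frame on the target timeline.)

Source frame index: (0×3600 + 45×60 + 13) × 25 + 6 = 67831.
Real time: 67831 / (25) = 67831/25 s.
Target frame: (67831/25) × (30) = 406986/5 ≈ 81397.200 → 81397.

frame 81397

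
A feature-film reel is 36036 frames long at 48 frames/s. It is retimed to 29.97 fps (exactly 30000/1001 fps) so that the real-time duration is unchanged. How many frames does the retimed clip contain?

Target frames = source frames × (target rate / source rate) = 36036 × (30000/1001)/(48) = 36036 × 625/1001 = 22500.

22500 frames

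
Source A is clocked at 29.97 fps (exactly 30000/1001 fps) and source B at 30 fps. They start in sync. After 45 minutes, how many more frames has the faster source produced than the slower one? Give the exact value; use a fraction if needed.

45 min = 2700 s.
A emits 30000/1001 × 2700 = 81000000/1001 frames; B emits 30 × 2700 = 81000.
Difference = 81000/1001 frames (≈ 80.9191); B is ahead of A.

81000/1001 frames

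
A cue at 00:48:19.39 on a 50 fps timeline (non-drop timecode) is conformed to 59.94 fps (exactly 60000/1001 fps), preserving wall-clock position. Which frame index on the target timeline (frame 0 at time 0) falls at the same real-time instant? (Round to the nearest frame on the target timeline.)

frame 173813

Source frame index: (0×3600 + 48×60 + 19) × 50 + 39 = 144989.
Real time: 144989 / (50) = 144989/50 s.
Target frame: (144989/50) × (60000/1001) = 13383600/77 ≈ 173812.987 → 173813.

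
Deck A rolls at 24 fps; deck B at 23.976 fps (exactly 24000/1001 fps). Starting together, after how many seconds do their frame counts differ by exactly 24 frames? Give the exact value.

1001 seconds

The gap grows by |24000/1001 − 24| = 24/1001 frames per second.
Time for a 24-frame gap: 24 ÷ (24/1001) = 1001 s.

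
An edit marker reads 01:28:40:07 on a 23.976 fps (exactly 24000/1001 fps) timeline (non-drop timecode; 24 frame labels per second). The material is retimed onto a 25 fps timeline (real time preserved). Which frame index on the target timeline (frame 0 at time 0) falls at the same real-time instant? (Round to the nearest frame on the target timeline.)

Source frame index: (1×3600 + 28×60 + 40) × 24 + 7 = 127687.
Real time: 127687 / (24000/1001) = 127814687/24000 s.
Target frame: (127814687/24000) × (25) = 127814687/960 ≈ 133140.299 → 133140.

frame 133140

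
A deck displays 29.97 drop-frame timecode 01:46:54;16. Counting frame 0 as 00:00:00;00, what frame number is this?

192244

As if non-drop at 30 labels/s: (1 × 3600 + 46 × 60 + 54) × 30 + 16 = 192436.
Minute boundaries passed: 106; those not divisible by 10: 106 − 10 = 96; dropped labels = 2 × 96 = 192.
Actual frame index = 192436 − 192 = 192244.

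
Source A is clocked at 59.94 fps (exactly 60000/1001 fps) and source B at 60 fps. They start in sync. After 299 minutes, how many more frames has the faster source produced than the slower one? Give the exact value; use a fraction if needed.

299 min = 17940 s.
A emits 60000/1001 × 17940 = 82800000/77 frames; B emits 60 × 17940 = 1076400.
Difference = 82800/77 frames (≈ 1075.3247); B is ahead of A.

82800/77 frames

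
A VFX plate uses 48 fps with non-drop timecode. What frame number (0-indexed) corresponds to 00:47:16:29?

Total seconds to the label: (0 × 3600 + 47 × 60 + 16) = 2836.
Frame index = 2836 × 48 + 29 = 136157.

136157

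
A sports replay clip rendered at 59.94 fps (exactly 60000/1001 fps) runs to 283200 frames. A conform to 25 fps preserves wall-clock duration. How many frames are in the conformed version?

Target frames = source frames × (target rate / source rate) = 283200 × (25)/(60000/1001) = 283200 × 1001/2400 = 118118.

118118 frames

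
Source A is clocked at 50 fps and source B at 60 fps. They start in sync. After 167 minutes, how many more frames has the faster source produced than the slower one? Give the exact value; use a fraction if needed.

100200 frames

167 min = 10020 s.
A emits 50 × 10020 = 501000 frames; B emits 60 × 10020 = 601200.
Difference = 100200 frames; B is ahead of A.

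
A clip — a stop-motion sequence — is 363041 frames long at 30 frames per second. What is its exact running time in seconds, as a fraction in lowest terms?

363041/30 seconds

Running time = 363041 ÷ (30) = 363041 × 1/30 = 363041/30 s.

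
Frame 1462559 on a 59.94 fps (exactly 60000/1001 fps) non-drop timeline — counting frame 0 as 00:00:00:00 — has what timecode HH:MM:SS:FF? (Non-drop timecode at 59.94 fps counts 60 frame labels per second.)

06:46:15:59

1462559 ÷ 60 = 24375 full seconds, remainder 59 frames.
24375 s = 6 h 46 min 15 s.
Timecode: 06:46:15:59.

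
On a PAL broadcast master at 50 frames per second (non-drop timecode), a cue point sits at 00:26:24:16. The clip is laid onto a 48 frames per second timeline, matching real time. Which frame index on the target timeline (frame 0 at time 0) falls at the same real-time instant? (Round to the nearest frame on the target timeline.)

Source frame index: (0×3600 + 26×60 + 24) × 50 + 16 = 79216.
Real time: 79216 / (50) = 39608/25 s.
Target frame: (39608/25) × (48) = 1901184/25 ≈ 76047.360 → 76047.

frame 76047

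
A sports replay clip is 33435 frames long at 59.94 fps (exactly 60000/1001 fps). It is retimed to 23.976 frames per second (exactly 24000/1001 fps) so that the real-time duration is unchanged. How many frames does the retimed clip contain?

13374 frames

Target frames = source frames × (target rate / source rate) = 33435 × (24000/1001)/(60000/1001) = 33435 × 2/5 = 13374.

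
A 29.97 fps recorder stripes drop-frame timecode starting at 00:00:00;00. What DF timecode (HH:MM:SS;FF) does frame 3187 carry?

00:01:46;09

Each 10-minute DF block holds 10 × 60 × 30 − 9 × 2 = 17982 frames. 3187 ÷ 17982 → 0 full blocks, remainder 3187.
Within the partial block the first minute is 1800 frames and each further minute 1798, so 1 further minute boundary passed. Total skipped labels = 18 × 0 + 2 × 1 = 2.
Non-drop label index = 3187 + 2 = 3189; at 30 labels/s that is 00:01:46:09, i.e. DF 00:01:46;09.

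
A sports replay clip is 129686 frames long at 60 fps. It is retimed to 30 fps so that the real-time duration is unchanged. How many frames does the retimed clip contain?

Target frames = source frames × (target rate / source rate) = 129686 × (30)/(60) = 129686 × 1/2 = 64843.

64843 frames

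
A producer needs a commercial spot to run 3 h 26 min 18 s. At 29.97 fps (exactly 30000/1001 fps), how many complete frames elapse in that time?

3 h 26 min 18 s = 12378 s.
Frames = 12378 × 30000/1001 = 371340000/1001 ≈ 370969.0310.
Complete frames: 370969.

370969 frames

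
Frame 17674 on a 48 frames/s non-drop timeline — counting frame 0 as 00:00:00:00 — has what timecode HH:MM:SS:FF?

17674 ÷ 48 = 368 full seconds, remainder 10 frames.
368 s = 0 h 6 min 8 s.
Timecode: 00:06:08:10.

00:06:08:10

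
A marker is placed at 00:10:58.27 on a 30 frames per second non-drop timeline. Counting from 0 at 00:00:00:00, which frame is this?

Total seconds to the label: (0 × 3600 + 10 × 60 + 58) = 658.
Frame index = 658 × 30 + 27 = 19767.

frame 19767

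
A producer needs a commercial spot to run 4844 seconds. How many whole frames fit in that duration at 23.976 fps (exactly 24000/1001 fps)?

116139 frames

Frames = 4844 × 24000/1001 = 16608000/143 ≈ 116139.8601.
Complete frames: 116139.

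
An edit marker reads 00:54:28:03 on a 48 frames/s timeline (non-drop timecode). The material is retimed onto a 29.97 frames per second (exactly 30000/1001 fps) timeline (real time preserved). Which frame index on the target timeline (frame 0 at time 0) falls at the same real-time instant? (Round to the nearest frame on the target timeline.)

frame 97944

Source frame index: (0×3600 + 54×60 + 28) × 48 + 3 = 156867.
Real time: 156867 / (48) = 52289/16 s.
Target frame: (52289/16) × (30000/1001) = 98041875/1001 ≈ 97943.931 → 97944.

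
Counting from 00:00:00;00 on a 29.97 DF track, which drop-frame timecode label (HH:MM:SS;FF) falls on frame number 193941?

Each 10-minute DF block holds 10 × 60 × 30 − 9 × 2 = 17982 frames. 193941 ÷ 17982 → 10 full blocks, remainder 14121.
Within the partial block the first minute is 1800 frames and each further minute 1798, so 7 further minute boundaries passed. Total skipped labels = 18 × 10 + 2 × 7 = 194.
Non-drop label index = 193941 + 194 = 194135; at 30 labels/s that is 01:47:51:05, i.e. DF 01:47:51;05.

01:47:51;05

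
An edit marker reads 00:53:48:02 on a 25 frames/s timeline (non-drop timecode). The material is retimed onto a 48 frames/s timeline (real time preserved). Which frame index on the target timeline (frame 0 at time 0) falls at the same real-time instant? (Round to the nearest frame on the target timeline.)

frame 154948

Source frame index: (0×3600 + 53×60 + 48) × 25 + 2 = 80702.
Real time: 80702 / (25) = 80702/25 s.
Target frame: (80702/25) × (48) = 3873696/25 ≈ 154947.840 → 154948.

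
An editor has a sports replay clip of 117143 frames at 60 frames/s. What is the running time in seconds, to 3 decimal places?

Running time = 117143 × 1/60 = 117143/60 s ≈ 1952.383 s.

1952.383 seconds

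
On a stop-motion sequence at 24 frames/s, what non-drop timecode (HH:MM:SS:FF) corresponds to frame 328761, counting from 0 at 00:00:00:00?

328761 ÷ 24 = 13698 full seconds, remainder 9 frames.
13698 s = 3 h 48 min 18 s.
Timecode: 03:48:18:09.

03:48:18:09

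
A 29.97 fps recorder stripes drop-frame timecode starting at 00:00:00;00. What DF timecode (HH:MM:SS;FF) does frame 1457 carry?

Ten DF minutes hold 17982 frames, so frame 1457 lies in block 0 (frames 0–17981) with 1457 frames into that block.
The block's first minute is 1800 frames and the rest 1798 each; 1457 frames reaches minute 0, so 0 × 18 + 0 × 2 = 0 labels have been skipped so far.
Adding those back, label number 1457 + 0 = 1457 at 30 labels/s is 48 s + 17 f = 0 h 0 min 48 s frame 17, i.e. 00:00:48;17.

00:00:48;17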